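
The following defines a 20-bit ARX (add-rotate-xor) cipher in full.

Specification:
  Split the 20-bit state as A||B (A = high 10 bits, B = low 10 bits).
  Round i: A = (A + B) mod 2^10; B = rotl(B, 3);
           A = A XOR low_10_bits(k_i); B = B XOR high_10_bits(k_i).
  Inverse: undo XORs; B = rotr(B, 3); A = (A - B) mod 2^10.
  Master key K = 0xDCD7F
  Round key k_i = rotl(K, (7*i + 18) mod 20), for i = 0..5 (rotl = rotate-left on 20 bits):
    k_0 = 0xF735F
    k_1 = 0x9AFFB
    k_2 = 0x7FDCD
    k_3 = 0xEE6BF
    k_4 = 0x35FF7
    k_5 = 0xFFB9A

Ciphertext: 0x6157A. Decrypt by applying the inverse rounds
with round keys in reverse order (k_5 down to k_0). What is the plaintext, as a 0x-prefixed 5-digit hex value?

s_0 = ciphertext = 0x6157A
s_1 = InvRound(s_0, k_5) = 0xF3E50
s_2 = InvRound(s_1, k_4) = 0x1A3D0
s_3 = InvRound(s_2, k_3) = 0x9288D
s_4 = InvRound(s_3, k_2) = 0x9652E
s_5 = InvRound(s_4, k_1) = 0xAEAE8
s_6 = InvRound(s_5, k_0) = 0xEFE26

0xEFE26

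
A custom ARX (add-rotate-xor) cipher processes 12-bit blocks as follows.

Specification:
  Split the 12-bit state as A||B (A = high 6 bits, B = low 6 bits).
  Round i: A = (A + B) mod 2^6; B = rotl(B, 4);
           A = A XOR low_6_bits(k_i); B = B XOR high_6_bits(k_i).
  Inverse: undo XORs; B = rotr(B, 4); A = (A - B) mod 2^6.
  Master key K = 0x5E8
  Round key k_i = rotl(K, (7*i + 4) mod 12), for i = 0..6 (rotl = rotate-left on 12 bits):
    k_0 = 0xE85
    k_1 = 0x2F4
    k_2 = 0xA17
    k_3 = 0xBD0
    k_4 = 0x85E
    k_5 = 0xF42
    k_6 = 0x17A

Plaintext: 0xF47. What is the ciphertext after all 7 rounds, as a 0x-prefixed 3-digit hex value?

0xE9E

s_0 = plaintext = 0xF47
s_1 = Round(s_0, k_0) = 0x04B
s_2 = Round(s_1, k_1) = 0xE39
s_3 = Round(s_2, k_2) = 0x9B6
s_4 = Round(s_3, k_3) = 0x302
s_5 = Round(s_4, k_4) = 0x401
s_6 = Round(s_5, k_5) = 0x4ED
s_7 = Round(s_6, k_6) = 0xE9E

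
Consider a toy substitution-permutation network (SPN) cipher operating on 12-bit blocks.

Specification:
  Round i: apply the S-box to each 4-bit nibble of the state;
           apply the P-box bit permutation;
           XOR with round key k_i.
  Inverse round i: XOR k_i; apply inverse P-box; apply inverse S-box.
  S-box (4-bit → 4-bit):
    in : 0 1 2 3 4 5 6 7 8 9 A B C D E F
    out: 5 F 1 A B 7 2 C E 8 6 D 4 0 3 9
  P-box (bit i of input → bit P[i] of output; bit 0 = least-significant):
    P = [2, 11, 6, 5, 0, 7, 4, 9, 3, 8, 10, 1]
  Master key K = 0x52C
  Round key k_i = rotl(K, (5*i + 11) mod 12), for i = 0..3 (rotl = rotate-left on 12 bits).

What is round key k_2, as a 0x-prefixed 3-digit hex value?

K = 0x52C
k_0 = rotl(K, (5*0+11) mod 12) = rotl(K, 11) = 0x296
k_1 = rotl(K, (5*1+11) mod 12) = rotl(K, 4) = 0x2C5
k_2 = rotl(K, (5*2+11) mod 12) = rotl(K, 9) = 0x8A5

0x8A5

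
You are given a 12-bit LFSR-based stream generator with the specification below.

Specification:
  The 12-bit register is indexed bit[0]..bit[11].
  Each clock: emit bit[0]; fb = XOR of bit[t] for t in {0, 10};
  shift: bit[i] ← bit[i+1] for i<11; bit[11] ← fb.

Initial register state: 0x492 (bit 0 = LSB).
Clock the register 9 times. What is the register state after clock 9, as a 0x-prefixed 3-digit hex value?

reg_0 = 0x492
clock 1: out=0, reg = 0xA49
clock 2: out=1, reg = 0xD24
clock 3: out=0, reg = 0xE92
clock 4: out=0, reg = 0xF49
clock 5: out=1, reg = 0x7A4
clock 6: out=0, reg = 0xBD2
clock 7: out=0, reg = 0x5E9
clock 8: out=1, reg = 0x2F4
clock 9: out=0, reg = 0x17A

0x17A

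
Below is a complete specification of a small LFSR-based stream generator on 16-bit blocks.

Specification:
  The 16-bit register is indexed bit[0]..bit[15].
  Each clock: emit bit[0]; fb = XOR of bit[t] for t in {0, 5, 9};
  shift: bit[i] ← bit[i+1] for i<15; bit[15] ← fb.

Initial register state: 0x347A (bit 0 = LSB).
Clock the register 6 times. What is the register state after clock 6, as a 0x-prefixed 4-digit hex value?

reg_0 = 0x347A
clock 1: out=0, reg = 0x9A3D
clock 2: out=1, reg = 0xCD1E
clock 3: out=0, reg = 0x668F
clock 4: out=1, reg = 0x3347
clock 5: out=1, reg = 0x19A3
clock 6: out=1, reg = 0x0CD1

0x0CD1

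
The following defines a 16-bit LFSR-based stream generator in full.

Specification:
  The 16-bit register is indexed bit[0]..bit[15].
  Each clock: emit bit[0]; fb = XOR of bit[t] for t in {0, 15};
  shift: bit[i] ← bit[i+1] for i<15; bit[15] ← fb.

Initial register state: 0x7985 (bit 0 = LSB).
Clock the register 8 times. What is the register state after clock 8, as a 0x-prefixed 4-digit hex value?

reg_0 = 0x7985
clock 1: out=1, reg = 0xBCC2
clock 2: out=0, reg = 0xDE61
clock 3: out=1, reg = 0x6F30
clock 4: out=0, reg = 0x3798
clock 5: out=0, reg = 0x1BCC
clock 6: out=0, reg = 0x0DE6
clock 7: out=0, reg = 0x06F3
clock 8: out=1, reg = 0x8379

0x8379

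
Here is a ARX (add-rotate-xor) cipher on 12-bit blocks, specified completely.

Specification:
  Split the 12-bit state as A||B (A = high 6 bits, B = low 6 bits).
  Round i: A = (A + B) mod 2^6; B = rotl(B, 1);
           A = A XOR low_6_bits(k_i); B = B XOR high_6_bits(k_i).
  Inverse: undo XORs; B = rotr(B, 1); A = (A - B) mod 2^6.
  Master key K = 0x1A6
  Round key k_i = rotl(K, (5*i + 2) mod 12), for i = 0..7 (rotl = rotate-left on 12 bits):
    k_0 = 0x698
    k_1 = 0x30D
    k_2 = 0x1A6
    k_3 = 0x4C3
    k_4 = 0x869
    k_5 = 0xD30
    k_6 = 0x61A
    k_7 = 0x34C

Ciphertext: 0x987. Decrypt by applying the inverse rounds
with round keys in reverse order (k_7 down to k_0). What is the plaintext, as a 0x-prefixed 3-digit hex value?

s_0 = ciphertext = 0x987
s_1 = InvRound(s_0, k_7) = 0x945
s_2 = InvRound(s_1, k_6) = 0x46E
s_3 = InvRound(s_2, k_5) = 0x50D
s_4 = InvRound(s_3, k_4) = 0x9D6
s_5 = InvRound(s_4, k_3) = 0x0A2
s_6 = InvRound(s_5, k_2) = 0x492
s_7 = InvRound(s_6, k_1) = 0x40F
s_8 = InvRound(s_7, k_0) = 0x7AA

0x7AA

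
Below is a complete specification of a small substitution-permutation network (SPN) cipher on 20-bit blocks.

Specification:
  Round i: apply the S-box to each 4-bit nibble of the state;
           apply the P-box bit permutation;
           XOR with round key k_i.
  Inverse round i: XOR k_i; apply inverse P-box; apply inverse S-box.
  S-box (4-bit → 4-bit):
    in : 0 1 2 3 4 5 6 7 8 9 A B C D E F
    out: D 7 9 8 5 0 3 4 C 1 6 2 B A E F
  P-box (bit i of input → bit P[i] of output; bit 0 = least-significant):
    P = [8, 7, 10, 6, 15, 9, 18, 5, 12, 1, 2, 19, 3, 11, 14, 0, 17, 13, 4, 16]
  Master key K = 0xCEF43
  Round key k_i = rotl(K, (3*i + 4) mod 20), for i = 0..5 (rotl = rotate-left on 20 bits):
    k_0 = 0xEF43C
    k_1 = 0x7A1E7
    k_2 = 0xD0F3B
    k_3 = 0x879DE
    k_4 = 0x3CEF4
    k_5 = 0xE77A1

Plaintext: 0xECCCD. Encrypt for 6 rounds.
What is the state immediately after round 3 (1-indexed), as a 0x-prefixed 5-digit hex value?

0xE2407

s_0 = plaintext = 0xECCCD
s_1 = Round(s_0, k_0) = 0x74EC7
s_2 = Round(s_1, k_1) = 0xF67D9
s_3 = Round(s_2, k_2) = 0xE2407
s_4 = Round(s_3, k_3) = 0xDCDE3
s_5 = Round(s_4, k_4) = 0xEE49F
s_6 = Round(s_5, k_5) = 0xF8A74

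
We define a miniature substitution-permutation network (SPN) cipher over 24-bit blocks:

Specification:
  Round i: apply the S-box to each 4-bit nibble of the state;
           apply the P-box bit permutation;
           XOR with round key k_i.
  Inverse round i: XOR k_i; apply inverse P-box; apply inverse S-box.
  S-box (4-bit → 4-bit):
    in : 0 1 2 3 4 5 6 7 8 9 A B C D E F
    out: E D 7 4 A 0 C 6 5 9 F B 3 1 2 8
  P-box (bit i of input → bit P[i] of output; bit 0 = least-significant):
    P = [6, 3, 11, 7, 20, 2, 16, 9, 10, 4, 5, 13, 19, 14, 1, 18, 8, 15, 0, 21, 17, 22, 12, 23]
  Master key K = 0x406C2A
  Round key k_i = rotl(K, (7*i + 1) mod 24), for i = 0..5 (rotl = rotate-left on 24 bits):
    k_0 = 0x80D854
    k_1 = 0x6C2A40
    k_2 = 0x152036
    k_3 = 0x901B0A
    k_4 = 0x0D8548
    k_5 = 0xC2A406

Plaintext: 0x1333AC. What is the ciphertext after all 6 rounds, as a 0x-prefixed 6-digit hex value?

0x075D9C

s_0 = plaintext = 0x1333AC
s_1 = Round(s_0, k_0) = 0x13CA3B
s_2 = Round(s_1, k_1) = 0xE75EB9
s_3 = Round(s_2, k_2) = 0x45A2E3
s_4 = Round(s_3, k_3) = 0x5C573C
s_5 = Round(s_4, k_4) = 0x0C0430
s_6 = Round(s_5, k_5) = 0x075D9C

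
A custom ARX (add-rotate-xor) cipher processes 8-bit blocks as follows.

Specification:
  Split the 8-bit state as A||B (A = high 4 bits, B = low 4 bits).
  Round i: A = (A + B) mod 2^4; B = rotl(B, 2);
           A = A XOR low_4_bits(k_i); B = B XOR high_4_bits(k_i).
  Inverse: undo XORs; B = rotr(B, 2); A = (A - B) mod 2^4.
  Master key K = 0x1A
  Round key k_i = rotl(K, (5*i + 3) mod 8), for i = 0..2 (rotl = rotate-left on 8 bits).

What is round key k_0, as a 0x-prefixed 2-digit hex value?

K = 0x1A
k_0 = rotl(K, (5*0+3) mod 8) = rotl(K, 3) = 0xD0

0xD0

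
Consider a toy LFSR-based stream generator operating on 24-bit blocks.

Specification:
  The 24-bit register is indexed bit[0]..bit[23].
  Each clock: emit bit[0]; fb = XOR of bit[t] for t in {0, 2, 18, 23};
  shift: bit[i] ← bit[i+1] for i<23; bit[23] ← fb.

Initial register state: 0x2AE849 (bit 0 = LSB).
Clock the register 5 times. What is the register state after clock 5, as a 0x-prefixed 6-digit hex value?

reg_0 = 0x2AE849
clock 1: out=1, reg = 0x957424
clock 2: out=0, reg = 0xCABA12
clock 3: out=0, reg = 0xE55D09
clock 4: out=1, reg = 0xF2AE84
clock 5: out=0, reg = 0x795742

0x795742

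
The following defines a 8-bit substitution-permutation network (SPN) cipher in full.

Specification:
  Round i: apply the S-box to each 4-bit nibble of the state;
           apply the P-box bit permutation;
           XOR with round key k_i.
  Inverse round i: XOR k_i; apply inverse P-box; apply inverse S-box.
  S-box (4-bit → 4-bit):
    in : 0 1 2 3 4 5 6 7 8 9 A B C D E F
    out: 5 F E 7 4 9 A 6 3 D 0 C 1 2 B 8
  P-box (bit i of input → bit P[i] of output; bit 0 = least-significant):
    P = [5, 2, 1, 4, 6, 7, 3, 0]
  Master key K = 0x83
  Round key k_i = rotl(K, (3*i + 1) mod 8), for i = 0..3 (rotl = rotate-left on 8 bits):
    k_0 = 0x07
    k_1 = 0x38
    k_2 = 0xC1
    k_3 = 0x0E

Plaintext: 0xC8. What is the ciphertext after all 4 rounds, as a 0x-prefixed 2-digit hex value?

0x63

s_0 = plaintext = 0xC8
s_1 = Round(s_0, k_0) = 0x63
s_2 = Round(s_1, k_1) = 0x9F
s_3 = Round(s_2, k_2) = 0x98
s_4 = Round(s_3, k_3) = 0x63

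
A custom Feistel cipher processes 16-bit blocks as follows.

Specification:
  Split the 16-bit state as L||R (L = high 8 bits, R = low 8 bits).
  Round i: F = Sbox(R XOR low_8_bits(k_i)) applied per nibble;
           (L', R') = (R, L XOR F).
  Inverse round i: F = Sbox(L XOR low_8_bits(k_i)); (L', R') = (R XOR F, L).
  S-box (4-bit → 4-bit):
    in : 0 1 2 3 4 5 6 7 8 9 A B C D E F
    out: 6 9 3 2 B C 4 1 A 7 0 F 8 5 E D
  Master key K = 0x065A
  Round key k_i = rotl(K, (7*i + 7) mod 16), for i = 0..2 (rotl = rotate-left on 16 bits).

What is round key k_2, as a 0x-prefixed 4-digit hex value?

0xCB40

K = 0x065A
k_0 = rotl(K, (7*0+7) mod 16) = rotl(K, 7) = 0x2D03
k_1 = rotl(K, (7*1+7) mod 16) = rotl(K, 14) = 0x8196
k_2 = rotl(K, (7*2+7) mod 16) = rotl(K, 5) = 0xCB40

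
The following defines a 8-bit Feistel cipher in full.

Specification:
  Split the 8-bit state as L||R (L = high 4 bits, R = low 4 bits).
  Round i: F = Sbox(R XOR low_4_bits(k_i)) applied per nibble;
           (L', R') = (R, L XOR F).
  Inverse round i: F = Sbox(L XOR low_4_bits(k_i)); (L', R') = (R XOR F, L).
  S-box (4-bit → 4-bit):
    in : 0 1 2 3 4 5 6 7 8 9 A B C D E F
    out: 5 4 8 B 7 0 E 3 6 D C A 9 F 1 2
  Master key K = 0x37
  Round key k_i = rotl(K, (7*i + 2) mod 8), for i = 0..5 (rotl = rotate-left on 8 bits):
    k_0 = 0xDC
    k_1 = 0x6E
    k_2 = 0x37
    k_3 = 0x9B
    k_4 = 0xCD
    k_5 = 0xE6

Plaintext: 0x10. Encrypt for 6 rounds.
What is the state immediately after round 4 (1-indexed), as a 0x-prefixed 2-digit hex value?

s_0 = plaintext = 0x10
s_1 = Round(s_0, k_0) = 0x08
s_2 = Round(s_1, k_1) = 0x8E
s_3 = Round(s_2, k_2) = 0xE5
s_4 = Round(s_3, k_3) = 0x5F
s_5 = Round(s_4, k_4) = 0xFD
s_6 = Round(s_5, k_5) = 0xD5

0x5F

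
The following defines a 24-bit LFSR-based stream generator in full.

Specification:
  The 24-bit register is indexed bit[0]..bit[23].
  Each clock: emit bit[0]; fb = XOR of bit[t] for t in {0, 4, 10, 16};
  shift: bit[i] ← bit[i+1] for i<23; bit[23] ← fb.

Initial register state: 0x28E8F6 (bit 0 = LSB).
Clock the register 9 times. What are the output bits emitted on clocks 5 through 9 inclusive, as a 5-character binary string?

reg_0 = 0x28E8F6
clock 1: out=0, reg = 0x94747B
clock 2: out=1, reg = 0xCA3A3D
clock 3: out=1, reg = 0x651D1E
clock 4: out=0, reg = 0xB28E8F
clock 5: out=1, reg = 0x594747
clock 6: out=1, reg = 0xACA3A3
clock 7: out=1, reg = 0xD651D1
clock 8: out=1, reg = 0x6B28E8
clock 9: out=0, reg = 0xB59474

11110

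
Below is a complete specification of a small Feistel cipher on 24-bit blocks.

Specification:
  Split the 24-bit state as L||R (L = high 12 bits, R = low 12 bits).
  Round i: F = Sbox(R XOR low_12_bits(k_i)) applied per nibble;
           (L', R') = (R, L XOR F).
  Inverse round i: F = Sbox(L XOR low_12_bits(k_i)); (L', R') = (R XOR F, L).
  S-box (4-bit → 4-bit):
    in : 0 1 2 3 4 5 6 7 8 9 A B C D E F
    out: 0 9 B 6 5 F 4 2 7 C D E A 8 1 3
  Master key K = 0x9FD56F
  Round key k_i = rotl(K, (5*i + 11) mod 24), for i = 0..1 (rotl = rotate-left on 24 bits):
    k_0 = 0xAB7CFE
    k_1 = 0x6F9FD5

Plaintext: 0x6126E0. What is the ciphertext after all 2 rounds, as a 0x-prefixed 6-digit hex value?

0xB83314

s_0 = plaintext = 0x6126E0
s_1 = Round(s_0, k_0) = 0x6E0B83
s_2 = Round(s_1, k_1) = 0xB83314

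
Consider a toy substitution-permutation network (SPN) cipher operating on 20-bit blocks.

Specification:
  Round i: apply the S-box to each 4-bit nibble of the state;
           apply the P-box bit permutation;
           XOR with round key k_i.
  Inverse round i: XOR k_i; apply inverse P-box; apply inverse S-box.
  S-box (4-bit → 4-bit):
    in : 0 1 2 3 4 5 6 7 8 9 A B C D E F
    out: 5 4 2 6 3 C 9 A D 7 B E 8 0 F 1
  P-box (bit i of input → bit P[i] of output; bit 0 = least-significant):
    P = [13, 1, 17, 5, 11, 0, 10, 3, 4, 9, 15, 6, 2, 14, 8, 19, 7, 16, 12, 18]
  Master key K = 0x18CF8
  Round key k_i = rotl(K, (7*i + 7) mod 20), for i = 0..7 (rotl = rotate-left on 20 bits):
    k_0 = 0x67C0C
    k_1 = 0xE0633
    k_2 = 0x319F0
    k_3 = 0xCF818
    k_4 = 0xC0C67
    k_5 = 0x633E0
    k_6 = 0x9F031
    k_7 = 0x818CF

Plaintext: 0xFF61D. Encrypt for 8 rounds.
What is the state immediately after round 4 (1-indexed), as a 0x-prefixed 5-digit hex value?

s_0 = plaintext = 0xFF61D
s_1 = Round(s_0, k_0) = 0x678D8
s_2 = Round(s_1, k_1) = 0x0E6C3
s_3 = Round(s_2, k_2) = 0x9482E
s_4 = Round(s_3, k_3) = 0xF08EF
s_5 = Round(s_4, k_4) = 0xCA1BA
s_6 = Round(s_5, k_5) = 0xAD7CF
s_7 = Round(s_6, k_6) = 0xCD2F9
s_8 = Round(s_7, k_7) = 0xE32CD

0xF08EF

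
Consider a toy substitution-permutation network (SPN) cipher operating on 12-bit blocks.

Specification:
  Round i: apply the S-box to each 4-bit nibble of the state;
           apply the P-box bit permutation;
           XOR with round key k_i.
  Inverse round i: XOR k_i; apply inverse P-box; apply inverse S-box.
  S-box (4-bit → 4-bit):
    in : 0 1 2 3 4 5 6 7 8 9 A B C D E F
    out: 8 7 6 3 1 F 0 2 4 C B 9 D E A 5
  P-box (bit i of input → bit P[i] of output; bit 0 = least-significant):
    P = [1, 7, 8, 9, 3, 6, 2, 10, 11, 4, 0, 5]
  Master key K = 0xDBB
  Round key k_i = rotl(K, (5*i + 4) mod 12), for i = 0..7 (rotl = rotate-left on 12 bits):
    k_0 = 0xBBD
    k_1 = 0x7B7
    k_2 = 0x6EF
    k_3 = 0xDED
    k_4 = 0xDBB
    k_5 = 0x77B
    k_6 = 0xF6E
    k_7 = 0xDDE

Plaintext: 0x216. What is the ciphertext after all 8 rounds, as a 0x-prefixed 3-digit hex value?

s_0 = plaintext = 0x216
s_1 = Round(s_0, k_0) = 0xBE0
s_2 = Round(s_1, k_1) = 0x9D7
s_3 = Round(s_2, k_2) = 0x20A
s_4 = Round(s_3, k_3) = 0xB7E
s_5 = Round(s_4, k_4) = 0x75B
s_6 = Round(s_5, k_5) = 0x125
s_7 = Round(s_6, k_6) = 0x4B9
s_8 = Round(s_7, k_7) = 0x2D6

0x2D6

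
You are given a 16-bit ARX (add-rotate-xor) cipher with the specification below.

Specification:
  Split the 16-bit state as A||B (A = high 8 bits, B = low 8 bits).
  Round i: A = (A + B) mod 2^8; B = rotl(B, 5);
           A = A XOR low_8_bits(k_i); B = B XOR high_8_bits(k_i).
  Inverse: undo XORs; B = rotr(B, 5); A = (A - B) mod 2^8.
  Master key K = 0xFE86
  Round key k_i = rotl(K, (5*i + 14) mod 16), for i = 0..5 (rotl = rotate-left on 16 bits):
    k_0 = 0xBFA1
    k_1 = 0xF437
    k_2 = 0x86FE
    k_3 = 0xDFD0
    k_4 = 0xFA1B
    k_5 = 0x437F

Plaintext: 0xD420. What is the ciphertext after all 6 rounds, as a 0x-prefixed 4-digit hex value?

s_0 = plaintext = 0xD420
s_1 = Round(s_0, k_0) = 0x55BB
s_2 = Round(s_1, k_1) = 0x2783
s_3 = Round(s_2, k_2) = 0x54F6
s_4 = Round(s_3, k_3) = 0x9A01
s_5 = Round(s_4, k_4) = 0x80DA
s_6 = Round(s_5, k_5) = 0x2518

0x2518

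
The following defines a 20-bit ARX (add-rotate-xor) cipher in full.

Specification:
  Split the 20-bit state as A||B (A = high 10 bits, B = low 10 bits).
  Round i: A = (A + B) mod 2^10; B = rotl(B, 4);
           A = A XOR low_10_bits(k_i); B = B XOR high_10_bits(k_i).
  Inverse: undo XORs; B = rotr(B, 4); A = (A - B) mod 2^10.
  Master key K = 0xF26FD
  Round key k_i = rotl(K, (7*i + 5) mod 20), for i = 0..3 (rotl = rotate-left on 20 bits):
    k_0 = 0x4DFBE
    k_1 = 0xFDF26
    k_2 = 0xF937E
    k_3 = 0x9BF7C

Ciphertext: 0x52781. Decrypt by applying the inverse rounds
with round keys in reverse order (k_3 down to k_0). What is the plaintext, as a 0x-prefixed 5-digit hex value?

s_0 = ciphertext = 0x52781
s_1 = InvRound(s_0, k_3) = 0xA5F9E
s_2 = InvRound(s_1, k_2) = 0xD8A87
s_3 = InvRound(s_2, k_1) = 0x0B417
s_4 = InvRound(s_3, k_0) = 0xE0412

0xE0412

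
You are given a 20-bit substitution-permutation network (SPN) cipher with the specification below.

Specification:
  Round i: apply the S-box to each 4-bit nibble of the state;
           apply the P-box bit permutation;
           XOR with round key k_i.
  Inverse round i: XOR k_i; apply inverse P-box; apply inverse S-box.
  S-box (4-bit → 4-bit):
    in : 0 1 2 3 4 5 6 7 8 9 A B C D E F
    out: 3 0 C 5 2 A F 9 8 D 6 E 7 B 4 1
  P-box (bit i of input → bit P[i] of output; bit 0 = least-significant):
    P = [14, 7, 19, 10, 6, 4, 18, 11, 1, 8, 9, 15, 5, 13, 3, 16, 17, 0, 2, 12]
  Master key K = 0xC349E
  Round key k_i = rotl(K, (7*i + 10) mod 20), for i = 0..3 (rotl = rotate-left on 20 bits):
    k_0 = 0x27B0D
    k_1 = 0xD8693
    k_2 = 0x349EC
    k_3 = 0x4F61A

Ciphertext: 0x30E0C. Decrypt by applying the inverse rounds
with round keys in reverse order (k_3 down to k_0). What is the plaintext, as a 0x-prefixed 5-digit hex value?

s_0 = ciphertext = 0x30E0C
s_1 = InvRound(s_0, k_3) = 0x957BF
s_2 = InvRound(s_1, k_2) = 0xD13D2
s_3 = InvRound(s_2, k_1) = 0x515F8
s_4 = InvRound(s_3, k_0) = 0xCDE6D

0xCDE6D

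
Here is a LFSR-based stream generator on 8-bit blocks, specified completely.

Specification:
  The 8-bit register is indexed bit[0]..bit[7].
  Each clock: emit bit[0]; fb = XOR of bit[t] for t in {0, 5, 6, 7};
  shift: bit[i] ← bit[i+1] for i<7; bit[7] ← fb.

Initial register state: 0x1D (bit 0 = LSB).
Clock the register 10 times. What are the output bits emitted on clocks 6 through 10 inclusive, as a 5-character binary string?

00011

reg_0 = 0x1D
clock 1: out=1, reg = 0x8E
clock 2: out=0, reg = 0xC7
clock 3: out=1, reg = 0xE3
clock 4: out=1, reg = 0x71
clock 5: out=1, reg = 0xB8
clock 6: out=0, reg = 0x5C
clock 7: out=0, reg = 0xAE
clock 8: out=0, reg = 0x57
clock 9: out=1, reg = 0x2B
clock 10: out=1, reg = 0x15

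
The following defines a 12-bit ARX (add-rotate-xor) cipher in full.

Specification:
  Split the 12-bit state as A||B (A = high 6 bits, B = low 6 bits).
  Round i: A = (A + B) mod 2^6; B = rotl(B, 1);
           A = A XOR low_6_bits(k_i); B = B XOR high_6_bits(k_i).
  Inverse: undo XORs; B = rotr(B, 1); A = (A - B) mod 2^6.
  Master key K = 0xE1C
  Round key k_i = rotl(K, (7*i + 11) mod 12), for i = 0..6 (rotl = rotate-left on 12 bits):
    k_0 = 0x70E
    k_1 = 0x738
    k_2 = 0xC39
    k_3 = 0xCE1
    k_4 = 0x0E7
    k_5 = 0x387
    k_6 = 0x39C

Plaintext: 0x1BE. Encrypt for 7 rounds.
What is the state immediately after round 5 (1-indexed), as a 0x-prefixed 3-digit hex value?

0x01C

s_0 = plaintext = 0x1BE
s_1 = Round(s_0, k_0) = 0x2A1
s_2 = Round(s_1, k_1) = 0x4DF
s_3 = Round(s_2, k_2) = 0x2CE
s_4 = Round(s_3, k_3) = 0xE2F
s_5 = Round(s_4, k_4) = 0x01C
s_6 = Round(s_5, k_5) = 0x6F6
s_7 = Round(s_6, k_6) = 0x363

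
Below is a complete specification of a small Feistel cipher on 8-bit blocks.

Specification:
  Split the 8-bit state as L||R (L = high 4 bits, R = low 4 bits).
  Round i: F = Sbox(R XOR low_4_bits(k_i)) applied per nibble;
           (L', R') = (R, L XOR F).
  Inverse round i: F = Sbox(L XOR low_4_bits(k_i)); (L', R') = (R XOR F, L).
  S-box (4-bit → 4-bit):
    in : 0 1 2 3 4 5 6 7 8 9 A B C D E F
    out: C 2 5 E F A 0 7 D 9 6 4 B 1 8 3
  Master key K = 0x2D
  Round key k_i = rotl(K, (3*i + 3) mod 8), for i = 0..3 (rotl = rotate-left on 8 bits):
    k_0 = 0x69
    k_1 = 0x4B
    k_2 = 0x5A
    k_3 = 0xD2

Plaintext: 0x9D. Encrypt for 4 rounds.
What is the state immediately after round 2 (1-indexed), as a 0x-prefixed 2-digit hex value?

s_0 = plaintext = 0x9D
s_1 = Round(s_0, k_0) = 0xD6
s_2 = Round(s_1, k_1) = 0x6C
s_3 = Round(s_2, k_2) = 0xC6
s_4 = Round(s_3, k_3) = 0x63

0x6C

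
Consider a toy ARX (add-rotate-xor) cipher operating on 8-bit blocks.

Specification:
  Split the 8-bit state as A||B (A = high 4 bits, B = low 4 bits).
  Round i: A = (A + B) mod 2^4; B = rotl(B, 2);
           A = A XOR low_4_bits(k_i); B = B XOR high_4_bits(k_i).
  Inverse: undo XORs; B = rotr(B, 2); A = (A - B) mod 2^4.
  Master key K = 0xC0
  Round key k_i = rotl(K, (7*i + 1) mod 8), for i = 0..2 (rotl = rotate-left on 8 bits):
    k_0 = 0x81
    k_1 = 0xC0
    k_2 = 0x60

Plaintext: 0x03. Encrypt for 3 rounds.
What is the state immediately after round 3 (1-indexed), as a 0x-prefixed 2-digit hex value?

0x31

s_0 = plaintext = 0x03
s_1 = Round(s_0, k_0) = 0x24
s_2 = Round(s_1, k_1) = 0x6D
s_3 = Round(s_2, k_2) = 0x31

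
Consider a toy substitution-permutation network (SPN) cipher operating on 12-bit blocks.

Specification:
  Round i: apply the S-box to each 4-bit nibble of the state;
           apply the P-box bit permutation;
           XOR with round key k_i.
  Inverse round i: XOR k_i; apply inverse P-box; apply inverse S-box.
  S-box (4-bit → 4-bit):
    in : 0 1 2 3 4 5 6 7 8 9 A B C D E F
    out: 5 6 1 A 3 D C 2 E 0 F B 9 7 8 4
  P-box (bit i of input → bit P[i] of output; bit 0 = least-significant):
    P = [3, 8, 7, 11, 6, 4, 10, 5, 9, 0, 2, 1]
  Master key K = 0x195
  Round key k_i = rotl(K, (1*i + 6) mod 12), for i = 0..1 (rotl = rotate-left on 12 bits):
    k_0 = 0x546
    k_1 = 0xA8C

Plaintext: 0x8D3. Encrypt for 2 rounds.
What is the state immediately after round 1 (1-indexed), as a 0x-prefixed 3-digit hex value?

s_0 = plaintext = 0x8D3
s_1 = Round(s_0, k_0) = 0x811
s_2 = Round(s_1, k_1) = 0xF1B

0x811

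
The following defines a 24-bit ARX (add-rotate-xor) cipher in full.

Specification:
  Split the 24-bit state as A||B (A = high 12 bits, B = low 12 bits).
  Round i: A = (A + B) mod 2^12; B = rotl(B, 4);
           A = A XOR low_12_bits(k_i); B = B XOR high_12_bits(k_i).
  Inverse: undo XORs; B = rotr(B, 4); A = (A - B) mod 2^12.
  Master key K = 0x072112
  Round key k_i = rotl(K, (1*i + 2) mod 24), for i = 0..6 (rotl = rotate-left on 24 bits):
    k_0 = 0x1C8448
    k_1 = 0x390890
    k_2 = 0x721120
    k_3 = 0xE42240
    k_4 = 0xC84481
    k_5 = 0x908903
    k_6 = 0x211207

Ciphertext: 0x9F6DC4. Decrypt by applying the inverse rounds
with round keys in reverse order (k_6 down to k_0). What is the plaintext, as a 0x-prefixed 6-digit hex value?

s_0 = ciphertext = 0x9F6DC4
s_1 = InvRound(s_0, k_6) = 0x5F45FD
s_2 = InvRound(s_1, k_5) = 0x7285CF
s_3 = InvRound(s_2, k_4) = 0x815B94
s_4 = InvRound(s_3, k_3) = 0x3F865D
s_5 = InvRound(s_4, k_2) = 0x6C1C17
s_6 = InvRound(s_5, k_1) = 0x6597F8
s_7 = InvRound(s_6, k_0) = 0x1AE063

0x1AE063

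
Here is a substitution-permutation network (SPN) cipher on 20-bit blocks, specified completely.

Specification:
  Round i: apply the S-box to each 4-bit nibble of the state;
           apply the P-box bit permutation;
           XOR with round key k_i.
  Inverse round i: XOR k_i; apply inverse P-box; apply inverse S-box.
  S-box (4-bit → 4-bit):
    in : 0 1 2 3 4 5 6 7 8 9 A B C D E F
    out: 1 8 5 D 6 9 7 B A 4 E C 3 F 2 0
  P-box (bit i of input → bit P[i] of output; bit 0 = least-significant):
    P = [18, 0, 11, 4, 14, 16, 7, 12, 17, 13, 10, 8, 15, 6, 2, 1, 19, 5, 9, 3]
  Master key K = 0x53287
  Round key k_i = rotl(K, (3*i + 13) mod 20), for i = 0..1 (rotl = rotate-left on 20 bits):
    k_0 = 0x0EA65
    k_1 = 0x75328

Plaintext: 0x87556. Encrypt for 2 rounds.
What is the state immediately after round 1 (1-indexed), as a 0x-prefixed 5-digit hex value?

s_0 = plaintext = 0x87556
s_1 = Round(s_0, k_0) = 0x6330E
s_2 = Round(s_1, k_1) = 0xD940F

0x6330E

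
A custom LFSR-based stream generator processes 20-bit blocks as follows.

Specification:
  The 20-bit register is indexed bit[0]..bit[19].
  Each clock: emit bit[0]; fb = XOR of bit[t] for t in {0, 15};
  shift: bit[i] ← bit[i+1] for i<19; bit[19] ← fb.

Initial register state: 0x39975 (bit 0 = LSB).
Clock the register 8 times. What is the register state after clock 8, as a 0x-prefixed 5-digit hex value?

0x32399

reg_0 = 0x39975
clock 1: out=1, reg = 0x1CCBA
clock 2: out=0, reg = 0x8E65D
clock 3: out=1, reg = 0x4732E
clock 4: out=0, reg = 0x23997
clock 5: out=1, reg = 0x91CCB
clock 6: out=1, reg = 0xC8E65
clock 7: out=1, reg = 0x64732
clock 8: out=0, reg = 0x32399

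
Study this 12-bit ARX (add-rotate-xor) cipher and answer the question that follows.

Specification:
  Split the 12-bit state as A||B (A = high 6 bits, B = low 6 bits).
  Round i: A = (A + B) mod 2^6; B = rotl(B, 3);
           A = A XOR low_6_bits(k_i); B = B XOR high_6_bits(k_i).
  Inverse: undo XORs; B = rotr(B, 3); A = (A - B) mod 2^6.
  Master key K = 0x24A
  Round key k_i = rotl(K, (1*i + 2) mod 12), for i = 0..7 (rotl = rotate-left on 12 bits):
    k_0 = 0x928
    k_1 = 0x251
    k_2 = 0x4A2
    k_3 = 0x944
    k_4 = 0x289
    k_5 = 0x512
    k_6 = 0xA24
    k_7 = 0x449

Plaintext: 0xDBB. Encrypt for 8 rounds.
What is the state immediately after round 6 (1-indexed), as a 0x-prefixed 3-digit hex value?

0xBE4

s_0 = plaintext = 0xDBB
s_1 = Round(s_0, k_0) = 0x67B
s_2 = Round(s_1, k_1) = 0x156
s_3 = Round(s_2, k_2) = 0xE60
s_4 = Round(s_3, k_3) = 0x761
s_5 = Round(s_4, k_4) = 0xDC6
s_6 = Round(s_5, k_5) = 0xBE4
s_7 = Round(s_6, k_6) = 0xDCC
s_8 = Round(s_7, k_7) = 0x2B0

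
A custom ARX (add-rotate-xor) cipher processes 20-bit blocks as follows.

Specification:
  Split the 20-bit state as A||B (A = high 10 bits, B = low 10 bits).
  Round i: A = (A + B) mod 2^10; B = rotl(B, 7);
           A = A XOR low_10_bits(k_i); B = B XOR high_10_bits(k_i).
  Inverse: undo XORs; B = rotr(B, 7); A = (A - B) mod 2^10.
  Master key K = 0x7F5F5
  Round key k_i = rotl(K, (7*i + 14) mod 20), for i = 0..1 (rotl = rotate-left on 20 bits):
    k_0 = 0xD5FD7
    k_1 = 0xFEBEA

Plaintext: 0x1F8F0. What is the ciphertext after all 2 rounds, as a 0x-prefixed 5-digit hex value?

0x7A313

s_0 = plaintext = 0x1F8F0
s_1 = Round(s_0, k_0) = 0xAE749
s_2 = Round(s_1, k_1) = 0x7A313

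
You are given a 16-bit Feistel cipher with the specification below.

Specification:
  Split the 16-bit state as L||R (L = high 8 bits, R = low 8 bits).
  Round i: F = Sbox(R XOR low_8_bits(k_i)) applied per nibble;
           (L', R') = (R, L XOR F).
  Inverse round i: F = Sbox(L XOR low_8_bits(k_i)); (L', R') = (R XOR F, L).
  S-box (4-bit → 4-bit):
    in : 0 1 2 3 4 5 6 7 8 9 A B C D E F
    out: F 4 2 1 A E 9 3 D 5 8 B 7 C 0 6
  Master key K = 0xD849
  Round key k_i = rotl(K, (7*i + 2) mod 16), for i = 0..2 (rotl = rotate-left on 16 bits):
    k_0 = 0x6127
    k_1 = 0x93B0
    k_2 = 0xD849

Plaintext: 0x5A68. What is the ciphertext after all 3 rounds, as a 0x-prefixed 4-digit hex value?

s_0 = plaintext = 0x5A68
s_1 = Round(s_0, k_0) = 0x68FC
s_2 = Round(s_1, k_1) = 0xFCCF
s_3 = Round(s_2, k_2) = 0xCF25

0xCF25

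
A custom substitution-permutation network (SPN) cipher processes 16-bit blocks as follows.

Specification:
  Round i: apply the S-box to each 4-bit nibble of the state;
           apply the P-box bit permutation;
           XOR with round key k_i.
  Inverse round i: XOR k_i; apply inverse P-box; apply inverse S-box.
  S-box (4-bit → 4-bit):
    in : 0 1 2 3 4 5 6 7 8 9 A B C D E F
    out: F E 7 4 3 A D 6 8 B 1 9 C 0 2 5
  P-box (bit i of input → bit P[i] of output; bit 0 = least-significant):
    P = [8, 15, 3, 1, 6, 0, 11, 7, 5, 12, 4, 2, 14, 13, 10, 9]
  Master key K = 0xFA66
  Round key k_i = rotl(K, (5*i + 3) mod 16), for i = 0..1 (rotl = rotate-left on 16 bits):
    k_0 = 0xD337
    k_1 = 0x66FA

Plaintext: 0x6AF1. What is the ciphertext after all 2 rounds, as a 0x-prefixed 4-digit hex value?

s_0 = plaintext = 0x6AF1
s_1 = Round(s_0, k_0) = 0x1D5D
s_2 = Round(s_1, k_1) = 0x407B

0x407B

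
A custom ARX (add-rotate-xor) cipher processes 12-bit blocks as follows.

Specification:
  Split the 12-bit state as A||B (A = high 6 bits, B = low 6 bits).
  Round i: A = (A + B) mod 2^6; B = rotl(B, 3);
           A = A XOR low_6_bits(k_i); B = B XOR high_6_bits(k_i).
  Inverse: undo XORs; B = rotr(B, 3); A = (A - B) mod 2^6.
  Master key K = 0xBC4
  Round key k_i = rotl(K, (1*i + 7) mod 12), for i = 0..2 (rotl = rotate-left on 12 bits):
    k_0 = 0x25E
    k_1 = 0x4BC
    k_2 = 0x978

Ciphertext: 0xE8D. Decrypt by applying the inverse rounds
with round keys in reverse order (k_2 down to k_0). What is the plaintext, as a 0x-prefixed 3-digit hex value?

0xEDE

s_0 = ciphertext = 0xE8D
s_1 = InvRound(s_0, k_2) = 0xF45
s_2 = InvRound(s_1, k_1) = 0x1FA
s_3 = InvRound(s_2, k_0) = 0xEDE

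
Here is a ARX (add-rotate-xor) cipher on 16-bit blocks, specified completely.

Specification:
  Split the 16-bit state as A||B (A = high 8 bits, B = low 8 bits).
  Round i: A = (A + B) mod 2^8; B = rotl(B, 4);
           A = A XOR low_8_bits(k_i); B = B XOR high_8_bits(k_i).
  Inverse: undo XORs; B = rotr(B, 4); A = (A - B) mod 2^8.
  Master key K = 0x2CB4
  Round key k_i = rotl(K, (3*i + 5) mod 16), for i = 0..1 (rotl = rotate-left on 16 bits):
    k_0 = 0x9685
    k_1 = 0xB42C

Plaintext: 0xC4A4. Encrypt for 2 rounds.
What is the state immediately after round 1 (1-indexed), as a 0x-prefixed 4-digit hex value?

0xEDDC

s_0 = plaintext = 0xC4A4
s_1 = Round(s_0, k_0) = 0xEDDC
s_2 = Round(s_1, k_1) = 0xE579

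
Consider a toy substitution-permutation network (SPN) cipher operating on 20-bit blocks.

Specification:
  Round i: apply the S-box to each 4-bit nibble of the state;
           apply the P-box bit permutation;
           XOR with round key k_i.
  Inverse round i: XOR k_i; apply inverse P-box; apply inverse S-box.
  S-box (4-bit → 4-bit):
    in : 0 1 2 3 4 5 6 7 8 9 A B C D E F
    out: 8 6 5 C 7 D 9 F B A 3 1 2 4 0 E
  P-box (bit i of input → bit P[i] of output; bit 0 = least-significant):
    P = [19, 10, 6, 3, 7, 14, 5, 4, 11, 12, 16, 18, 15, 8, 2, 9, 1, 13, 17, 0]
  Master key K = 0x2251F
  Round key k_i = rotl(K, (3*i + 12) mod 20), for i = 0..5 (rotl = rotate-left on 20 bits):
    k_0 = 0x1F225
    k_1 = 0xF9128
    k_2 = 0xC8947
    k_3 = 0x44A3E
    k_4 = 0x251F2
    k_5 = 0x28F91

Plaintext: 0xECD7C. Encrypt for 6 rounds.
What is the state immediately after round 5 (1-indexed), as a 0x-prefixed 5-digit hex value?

0x826CC

s_0 = plaintext = 0xECD7C
s_1 = Round(s_0, k_0) = 0x0B795
s_2 = Round(s_1, k_1) = 0x24971
s_3 = Round(s_2, k_2) = 0xA5CB1
s_4 = Round(s_3, k_3) = 0x4FCF8
s_5 = Round(s_4, k_4) = 0x826CC
s_6 = Round(s_5, k_5) = 0x66396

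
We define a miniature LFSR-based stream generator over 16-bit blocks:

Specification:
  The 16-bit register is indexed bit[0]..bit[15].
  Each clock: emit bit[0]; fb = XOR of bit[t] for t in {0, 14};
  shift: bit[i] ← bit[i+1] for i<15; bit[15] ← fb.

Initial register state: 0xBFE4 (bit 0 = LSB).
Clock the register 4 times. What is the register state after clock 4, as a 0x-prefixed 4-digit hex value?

0xEBFE

reg_0 = 0xBFE4
clock 1: out=0, reg = 0x5FF2
clock 2: out=0, reg = 0xAFF9
clock 3: out=1, reg = 0xD7FC
clock 4: out=0, reg = 0xEBFE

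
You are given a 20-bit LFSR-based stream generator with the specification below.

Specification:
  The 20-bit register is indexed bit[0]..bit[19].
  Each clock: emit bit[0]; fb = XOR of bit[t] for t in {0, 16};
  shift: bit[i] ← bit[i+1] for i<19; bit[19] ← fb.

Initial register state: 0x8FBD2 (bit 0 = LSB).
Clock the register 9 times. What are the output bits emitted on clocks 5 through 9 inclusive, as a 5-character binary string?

reg_0 = 0x8FBD2
clock 1: out=0, reg = 0x47DE9
clock 2: out=1, reg = 0xA3EF4
clock 3: out=0, reg = 0x51F7A
clock 4: out=0, reg = 0xA8FBD
clock 5: out=1, reg = 0xD47DE
clock 6: out=0, reg = 0xEA3EF
clock 7: out=1, reg = 0xF51F7
clock 8: out=1, reg = 0x7A8FB
clock 9: out=1, reg = 0x3D47D

10111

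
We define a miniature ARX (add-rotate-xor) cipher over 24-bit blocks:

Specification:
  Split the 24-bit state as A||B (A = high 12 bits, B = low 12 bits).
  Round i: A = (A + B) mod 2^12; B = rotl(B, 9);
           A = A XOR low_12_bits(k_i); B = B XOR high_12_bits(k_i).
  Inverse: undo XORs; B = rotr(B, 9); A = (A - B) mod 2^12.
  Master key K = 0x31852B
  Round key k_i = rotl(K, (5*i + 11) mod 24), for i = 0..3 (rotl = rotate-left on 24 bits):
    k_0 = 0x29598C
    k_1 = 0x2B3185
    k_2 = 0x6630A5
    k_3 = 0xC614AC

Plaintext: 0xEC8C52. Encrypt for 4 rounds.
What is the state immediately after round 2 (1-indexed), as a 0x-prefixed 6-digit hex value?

0x830C50

s_0 = plaintext = 0xEC8C52
s_1 = Round(s_0, k_0) = 0x29671F
s_2 = Round(s_1, k_1) = 0x830C50
s_3 = Round(s_2, k_2) = 0x4257E9
s_4 = Round(s_3, k_3) = 0x8A2E9C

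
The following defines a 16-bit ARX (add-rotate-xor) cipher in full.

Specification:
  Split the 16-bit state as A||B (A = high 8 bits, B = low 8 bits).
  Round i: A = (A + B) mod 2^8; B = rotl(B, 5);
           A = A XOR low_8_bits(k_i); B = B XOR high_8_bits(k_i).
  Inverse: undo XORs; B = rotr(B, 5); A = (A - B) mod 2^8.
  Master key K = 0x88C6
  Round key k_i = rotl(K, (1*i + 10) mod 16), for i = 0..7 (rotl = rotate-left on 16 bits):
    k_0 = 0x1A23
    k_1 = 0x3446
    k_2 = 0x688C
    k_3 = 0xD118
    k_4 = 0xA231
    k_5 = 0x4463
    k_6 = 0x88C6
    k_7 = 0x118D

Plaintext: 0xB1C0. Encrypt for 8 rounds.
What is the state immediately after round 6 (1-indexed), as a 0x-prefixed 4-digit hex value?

0xA424

s_0 = plaintext = 0xB1C0
s_1 = Round(s_0, k_0) = 0x5202
s_2 = Round(s_1, k_1) = 0x1274
s_3 = Round(s_2, k_2) = 0x0AE6
s_4 = Round(s_3, k_3) = 0xE80D
s_5 = Round(s_4, k_4) = 0xC403
s_6 = Round(s_5, k_5) = 0xA424
s_7 = Round(s_6, k_6) = 0x0E0C
s_8 = Round(s_7, k_7) = 0x9790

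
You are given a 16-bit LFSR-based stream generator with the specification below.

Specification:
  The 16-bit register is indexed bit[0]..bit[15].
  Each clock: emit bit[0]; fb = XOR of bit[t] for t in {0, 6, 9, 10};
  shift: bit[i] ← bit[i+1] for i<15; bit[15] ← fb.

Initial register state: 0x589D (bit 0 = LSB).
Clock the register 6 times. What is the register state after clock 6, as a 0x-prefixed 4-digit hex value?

reg_0 = 0x589D
clock 1: out=1, reg = 0xAC4E
clock 2: out=0, reg = 0x5627
clock 3: out=1, reg = 0xAB13
clock 4: out=1, reg = 0x5589
clock 5: out=1, reg = 0x2AC4
clock 6: out=0, reg = 0x1562

0x1562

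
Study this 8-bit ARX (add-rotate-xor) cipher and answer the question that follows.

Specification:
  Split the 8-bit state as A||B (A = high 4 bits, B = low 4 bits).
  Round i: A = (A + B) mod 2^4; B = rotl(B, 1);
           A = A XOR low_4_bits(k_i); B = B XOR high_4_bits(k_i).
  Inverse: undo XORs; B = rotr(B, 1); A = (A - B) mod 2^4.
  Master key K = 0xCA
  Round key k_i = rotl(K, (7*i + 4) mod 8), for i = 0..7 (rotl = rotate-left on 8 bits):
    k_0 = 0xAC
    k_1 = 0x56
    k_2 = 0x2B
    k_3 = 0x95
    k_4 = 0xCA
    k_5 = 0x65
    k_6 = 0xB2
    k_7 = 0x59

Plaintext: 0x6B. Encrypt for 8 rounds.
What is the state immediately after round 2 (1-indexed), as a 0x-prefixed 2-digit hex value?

0xCE

s_0 = plaintext = 0x6B
s_1 = Round(s_0, k_0) = 0xDD
s_2 = Round(s_1, k_1) = 0xCE
s_3 = Round(s_2, k_2) = 0x1F
s_4 = Round(s_3, k_3) = 0x56
s_5 = Round(s_4, k_4) = 0x10
s_6 = Round(s_5, k_5) = 0x46
s_7 = Round(s_6, k_6) = 0x87
s_8 = Round(s_7, k_7) = 0x6B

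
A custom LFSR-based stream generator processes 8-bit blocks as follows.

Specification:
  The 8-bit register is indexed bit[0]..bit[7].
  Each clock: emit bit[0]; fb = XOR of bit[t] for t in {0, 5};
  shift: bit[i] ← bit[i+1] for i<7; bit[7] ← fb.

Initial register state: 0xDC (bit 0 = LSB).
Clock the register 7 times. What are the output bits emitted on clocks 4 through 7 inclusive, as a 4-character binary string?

reg_0 = 0xDC
clock 1: out=0, reg = 0x6E
clock 2: out=0, reg = 0xB7
clock 3: out=1, reg = 0x5B
clock 4: out=1, reg = 0xAD
clock 5: out=1, reg = 0x56
clock 6: out=0, reg = 0x2B
clock 7: out=1, reg = 0x15

1101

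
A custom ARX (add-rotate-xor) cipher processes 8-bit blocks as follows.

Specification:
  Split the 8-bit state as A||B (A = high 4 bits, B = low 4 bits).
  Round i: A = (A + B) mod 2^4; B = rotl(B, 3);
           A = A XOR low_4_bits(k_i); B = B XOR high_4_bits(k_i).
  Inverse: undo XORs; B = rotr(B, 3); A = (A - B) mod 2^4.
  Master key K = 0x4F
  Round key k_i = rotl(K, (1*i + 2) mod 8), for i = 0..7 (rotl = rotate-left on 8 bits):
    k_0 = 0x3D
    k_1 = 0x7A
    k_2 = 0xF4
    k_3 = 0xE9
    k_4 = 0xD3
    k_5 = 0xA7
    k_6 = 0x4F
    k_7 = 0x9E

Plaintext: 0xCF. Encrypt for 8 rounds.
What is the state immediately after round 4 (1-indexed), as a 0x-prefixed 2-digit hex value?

0xD5

s_0 = plaintext = 0xCF
s_1 = Round(s_0, k_0) = 0x6C
s_2 = Round(s_1, k_1) = 0x81
s_3 = Round(s_2, k_2) = 0xD7
s_4 = Round(s_3, k_3) = 0xD5
s_5 = Round(s_4, k_4) = 0x17
s_6 = Round(s_5, k_5) = 0xF1
s_7 = Round(s_6, k_6) = 0xFC
s_8 = Round(s_7, k_7) = 0x5F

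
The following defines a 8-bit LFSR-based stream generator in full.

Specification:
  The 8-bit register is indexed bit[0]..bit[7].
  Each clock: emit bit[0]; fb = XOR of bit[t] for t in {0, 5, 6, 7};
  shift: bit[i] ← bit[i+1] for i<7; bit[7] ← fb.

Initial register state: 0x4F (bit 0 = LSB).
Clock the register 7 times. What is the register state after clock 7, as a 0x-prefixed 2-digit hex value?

0x28

reg_0 = 0x4F
clock 1: out=1, reg = 0x27
clock 2: out=1, reg = 0x13
clock 3: out=1, reg = 0x89
clock 4: out=1, reg = 0x44
clock 5: out=0, reg = 0xA2
clock 6: out=0, reg = 0x51
clock 7: out=1, reg = 0x28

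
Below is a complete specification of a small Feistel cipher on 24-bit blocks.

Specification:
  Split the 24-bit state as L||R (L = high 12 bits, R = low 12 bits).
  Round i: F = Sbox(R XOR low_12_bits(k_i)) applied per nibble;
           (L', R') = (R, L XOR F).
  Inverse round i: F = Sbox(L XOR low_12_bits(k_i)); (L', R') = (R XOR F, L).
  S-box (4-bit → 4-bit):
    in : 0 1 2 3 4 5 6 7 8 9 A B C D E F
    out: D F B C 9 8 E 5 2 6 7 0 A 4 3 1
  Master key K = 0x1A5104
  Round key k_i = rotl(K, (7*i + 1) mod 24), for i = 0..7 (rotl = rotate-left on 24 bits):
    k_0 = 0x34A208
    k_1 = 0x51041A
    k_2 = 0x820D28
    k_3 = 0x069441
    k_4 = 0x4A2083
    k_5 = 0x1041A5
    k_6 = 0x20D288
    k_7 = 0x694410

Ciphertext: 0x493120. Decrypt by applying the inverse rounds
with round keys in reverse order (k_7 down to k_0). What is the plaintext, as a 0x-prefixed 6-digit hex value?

0xAEAAA1

s_0 = ciphertext = 0x493120
s_1 = InvRound(s_0, k_7) = 0xC0C493
s_2 = InvRound(s_1, k_6) = 0x7BAC0C
s_3 = InvRound(s_2, k_5) = 0x2FD7BA
s_4 = InvRound(s_3, k_4) = 0xCE92FD
s_5 = InvRound(s_4, k_3) = 0x08FCE9
s_6 = InvRound(s_5, k_2) = 0x89C08F
s_7 = InvRound(s_6, k_1) = 0xAA189C
s_8 = InvRound(s_7, k_0) = 0xAEAAA1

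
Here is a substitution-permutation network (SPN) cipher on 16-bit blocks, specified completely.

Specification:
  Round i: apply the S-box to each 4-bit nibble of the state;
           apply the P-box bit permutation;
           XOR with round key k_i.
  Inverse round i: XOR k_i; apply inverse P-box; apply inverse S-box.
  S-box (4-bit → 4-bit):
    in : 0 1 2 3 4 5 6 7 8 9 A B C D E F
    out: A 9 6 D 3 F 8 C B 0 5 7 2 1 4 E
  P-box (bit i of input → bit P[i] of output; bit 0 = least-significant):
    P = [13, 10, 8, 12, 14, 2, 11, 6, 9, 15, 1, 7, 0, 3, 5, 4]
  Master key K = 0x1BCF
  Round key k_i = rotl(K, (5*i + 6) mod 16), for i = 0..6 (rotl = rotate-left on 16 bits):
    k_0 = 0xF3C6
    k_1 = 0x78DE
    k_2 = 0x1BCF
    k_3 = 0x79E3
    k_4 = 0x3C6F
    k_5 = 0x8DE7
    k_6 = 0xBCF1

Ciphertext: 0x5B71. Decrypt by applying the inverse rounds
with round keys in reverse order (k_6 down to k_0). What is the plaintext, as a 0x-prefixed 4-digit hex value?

0x4D7D

s_0 = ciphertext = 0x5B71
s_1 = InvRound(s_0, k_6) = 0x98DB
s_2 = InvRound(s_1, k_5) = 0xF9CF
s_3 = InvRound(s_2, k_4) = 0xE0D2
s_4 = InvRound(s_3, k_3) = 0x3CE7
s_5 = InvRound(s_4, k_2) = 0x2D9B
s_6 = InvRound(s_5, k_1) = 0xD98F
s_7 = InvRound(s_6, k_0) = 0x4D7D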